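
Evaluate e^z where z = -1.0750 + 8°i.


e^-1.0750 = 0.3413
cos(8°) = 0.9903
sin(8°) = 0.1392
Real = 0.3413*0.9903 = 0.3380
Imag = 0.3413*0.1392 = 0.0475

0.3380 + 0.0475i


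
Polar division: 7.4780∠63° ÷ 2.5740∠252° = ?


r = 7.4780 / 2.5740 = 2.9052
theta = 63° - 252° = -189° = 171° (mod 360)

2.9052 cis(171°)


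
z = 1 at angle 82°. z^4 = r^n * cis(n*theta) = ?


r^4 = 1^4 = 1
n*theta = 4*82° = 328° = 328° (mod 360)
a = 1*cos(328°) = 0.8480
b = 1*sin(328°) = -0.5299

1 cis(328°) = 0.8480 - 0.5299i


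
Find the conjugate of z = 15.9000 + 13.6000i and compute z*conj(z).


z_bar = 15.9000 - 13.6000i
z*z_bar = 15.9^2 + 13.6^2 = 252.81 + 184.96 = 437.77

z_bar = 15.9000 - 13.6000i, z*z_bar = 437.77


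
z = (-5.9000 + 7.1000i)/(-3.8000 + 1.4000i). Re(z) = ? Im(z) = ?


Multiply by conjugate: (-5.9000 + 7.1000i)(-3.8000 - 1.4000i) / ((-3.8)^2 + 1.4^2)
Numerator real = -5.9*(-3.8) + 7.1*1.4 = 32.36
Numerator imag = 7.1*(-3.8) - (-5.9)*1.4 = -18.72
Denominator = 16.4
Re(z) = 32.36/16.4 = 1.9732
Im(z) = -18.72/16.4 = -1.1415

Re(z) = 1.9732, Im(z) = -1.1415


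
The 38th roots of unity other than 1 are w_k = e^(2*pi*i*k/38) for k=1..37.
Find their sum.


With w = e^(2*pi*i/38), all 38 of the 38th roots of unity w^0 = 1, w, ..., w^(37) sum to 0: 1 + w + ... + w^(37) = (1 - w^38)/(1 - w) = 0 since w^38 = 1, w ≠ 1.
Removing the root 1: w + w^2 + ... + w^(37) = 0 - 1 = -1

Sum = -1


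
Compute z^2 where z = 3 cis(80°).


r^2 = 3^2 = 9
n*theta = 2*80° = 160° = 160° (mod 360)
a = 9*cos(160°) = -8.4572
b = 9*sin(160°) = 3.0782

9 cis(160°) = -8.4572 + 3.0782i


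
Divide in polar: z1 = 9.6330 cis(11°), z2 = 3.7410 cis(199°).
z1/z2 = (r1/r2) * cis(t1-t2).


r = 9.6330 / 3.7410 = 2.5750
theta = 11° - 199° = -188° = 172° (mod 360)

2.5750 cis(172°)


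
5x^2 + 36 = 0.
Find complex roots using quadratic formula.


disc = 0^2 - 4*5*36 = 0 - 720 = -720
sqrt(|disc|) = sqrt(720) = 26.8328
Real part = 0/(2*5) = 0
Imag part = 26.8328/(2*5) = 2.6833

0 ± 2.6833i


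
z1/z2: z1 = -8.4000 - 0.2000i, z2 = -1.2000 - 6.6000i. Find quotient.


Conjugate of z2 = -1.2000 + 6.6000i
Numerator: (-8.4000 - 0.2000i)(-1.2000 + 6.6000i) = 11.4000 - 55.2000i
Denominator: (-1.2)^2 + (-6.6)^2 = 45
Result = (11.4000 - 55.2000i)/45

0.2533 - 1.2267i


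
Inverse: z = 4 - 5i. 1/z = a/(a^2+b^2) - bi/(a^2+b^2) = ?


|z|^2 = 16+25 = 41
1/z = (4 + 5i)/41

1/z = 0.0976 + 0.1220i


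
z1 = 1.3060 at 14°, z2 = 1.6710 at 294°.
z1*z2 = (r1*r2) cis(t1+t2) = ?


r = 1.3060 * 1.6710 = 2.1823
theta = 14° + 294° = 308° = 308° (mod 360)

2.1823 cis(308°)


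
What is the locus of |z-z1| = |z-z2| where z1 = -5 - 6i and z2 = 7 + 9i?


Equal distances means the locus is the perpendicular bisector of z1 and z2.
Midpoint = ((-5+7)/2, (-6+9)/2) = (1.0000, 1.5000)

Perpendicular bisector through (1.0000, 1.5000)


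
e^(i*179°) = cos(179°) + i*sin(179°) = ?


cos(179°) = -0.9998
sin(179°) = 0.0175

e^(i*179°) = -0.9998 + 0.0175i


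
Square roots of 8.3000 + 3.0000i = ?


|z| = sqrt(68.89+9) = 8.8255
sqrt((|z|+a)/2) = sqrt((8.8255+8.3)/2) = sqrt(8.5628) = 2.9262
sqrt((|z|-a)/2) = sqrt((8.8255-8.3)/2) = sqrt(0.2628) = 0.5126

±(2.9262 + 0.5126i) i.e. 2.9262 + 0.5126i and -2.9262 - 0.5126i


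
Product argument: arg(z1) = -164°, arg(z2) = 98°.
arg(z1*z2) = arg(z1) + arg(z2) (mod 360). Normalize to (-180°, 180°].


arg(z1*z2) = -164° + 98° = -66°
Normalized to (-180°, 180°]: -66°

-66°


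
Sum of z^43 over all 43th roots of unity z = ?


The roots are w_k = w^k with w = e^(2*pi*i/43), and (w^k)^43 = (w^43)^k.
So S = 1 + u + u^2 + ... + u^(42) with u = w^43.
43 = 1*43 + 0, so 43 is a multiple of 43 and u = (w^43)^1 = 1.
Every one of the 43 terms equals 1: S = 43

S = 43


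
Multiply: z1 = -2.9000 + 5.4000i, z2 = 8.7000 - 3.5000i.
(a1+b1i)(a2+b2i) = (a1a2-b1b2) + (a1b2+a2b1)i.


Real = -2.9*8.7 - 5.4*(-3.5) = -25.23 - (-18.9) = -6.33
Imag = -2.9*(-3.5) + 8.7*5.4 = 10.15 + 46.98 = 57.13

-6.3300 + 57.1300i


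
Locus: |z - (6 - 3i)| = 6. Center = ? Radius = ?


|z - z0| = r is a circle with center z0 and radius r.
Center = (6, -3), radius = 6

Circle with center (6, -3) and radius 6


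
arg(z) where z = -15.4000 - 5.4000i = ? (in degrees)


Re = -15.4, Im = -5.4
arg = atan2(-5.4, -15.4) = -160.6768 degrees

arg(z) = -160.6768 degrees


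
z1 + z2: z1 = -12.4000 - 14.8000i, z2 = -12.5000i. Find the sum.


Real: -12.4 + 0 = -12.4
Imag: -14.8 - 12.5 = -27.3

-12.4000 - 27.3000i


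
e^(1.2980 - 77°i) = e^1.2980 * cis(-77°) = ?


e^1.2980 = 3.6620
cos(-77°) = 0.22495
sin(-77°) = -0.97437
Real = 3.6620*0.22495 = 0.8238
Imag = 3.6620*(-0.97437) = -3.5681

0.8238 - 3.5681i


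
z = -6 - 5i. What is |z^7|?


|z| = sqrt(36+25) = sqrt(61) = 7.8102
|z^7| = |z|^7 = (sqrt(61))^7 = 61^3 * sqrt(61) = 226981*sqrt(61)

|z^7| = 226981*sqrt(61) ≈ 1772778.2817


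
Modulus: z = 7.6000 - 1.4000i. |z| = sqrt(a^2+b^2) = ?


|z| = sqrt(7.6^2 + (-1.4)^2) = sqrt(57.76 + 1.96) = sqrt(59.72) = 7.7279

|z| = 7.7279


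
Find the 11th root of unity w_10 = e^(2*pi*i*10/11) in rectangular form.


Angle = 360*10/11 = 327.2727°
a = cos(327.2727°) = 0.8413
b = sin(327.2727°) = -0.5406

0.8413 - 0.5406i


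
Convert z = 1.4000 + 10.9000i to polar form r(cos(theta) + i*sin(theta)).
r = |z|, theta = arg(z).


r = sqrt(1.96+118.81) = sqrt(120.77) = 10.9895
theta = atan2(10.9, 1.4) = 82.6810 degrees

r = 10.9895, theta = 82.6810 degrees


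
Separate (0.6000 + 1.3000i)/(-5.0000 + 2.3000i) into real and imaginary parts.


Multiply by conjugate: (0.6000 + 1.3000i)(-5.0000 - 2.3000i) / ((-5)^2 + 2.3^2)
Numerator real = 0.6*(-5) + 1.3*2.3 = -0.01
Numerator imag = 1.3*(-5) - 0.6*2.3 = -7.88
Denominator = 30.29
Re(z) = -0.01/30.29 = -0.0003
Im(z) = -7.88/30.29 = -0.2602

Re(z) = -0.0003, Im(z) = -0.2602


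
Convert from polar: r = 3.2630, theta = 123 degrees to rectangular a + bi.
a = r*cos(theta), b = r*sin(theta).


a = 3.2630*cos(123°) = 3.2630*(-0.54464) = -1.7772
b = 3.2630*sin(123°) = 3.2630*0.83867 = 2.7366

-1.7772 + 2.7366i


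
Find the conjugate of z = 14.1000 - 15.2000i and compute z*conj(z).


z_bar = 14.1000 + 15.2000i
z*z_bar = 14.1^2 + (-15.2)^2 = 198.81 + 231.04 = 429.85

z_bar = 14.1000 + 15.2000i, z*z_bar = 429.85


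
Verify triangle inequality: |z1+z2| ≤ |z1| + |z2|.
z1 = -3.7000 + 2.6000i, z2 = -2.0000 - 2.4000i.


|z1| = sqrt((-3.7)^2 + 2.6^2) = sqrt(20.45) = 4.5222
|z2| = sqrt((-2)^2 + (-2.4)^2) = sqrt(9.76) = 3.1241
z1+z2 = -5.7000 + 0.2000i
|z1+z2| = sqrt(32.53) = 5.7035
|z1|+|z2| = 4.5222 + 3.1241 = 7.6463

|z1+z2| = 5.7035 ≤ |z1|+|z2| = 7.6463 (verified)


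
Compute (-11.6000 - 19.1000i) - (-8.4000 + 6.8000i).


Real: -11.6 + 8.4 = -3.2
Imag: -19.1 - 6.8 = -25.9

-3.2000 - 25.9000i


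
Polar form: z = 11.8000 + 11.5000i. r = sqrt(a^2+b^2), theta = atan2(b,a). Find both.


r = sqrt(139.24+132.25) = sqrt(271.49) = 16.4770
theta = atan2(11.5, 11.8) = 44.2623 degrees

r = 16.4770, theta = 44.2623 degrees


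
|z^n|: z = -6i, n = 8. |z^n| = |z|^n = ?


|z| = sqrt(0+36) = sqrt(36) = 6
|z^8| = |z|^8 = 6^8 = 1679616

|z^8| = 1679616


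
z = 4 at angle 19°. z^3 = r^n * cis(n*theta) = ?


r^3 = 4^3 = 64
n*theta = 3*19° = 57° = 57° (mod 360)
a = 64*cos(57°) = 34.8569
b = 64*sin(57°) = 53.6749

64 cis(57°) = 34.8569 + 53.6749i


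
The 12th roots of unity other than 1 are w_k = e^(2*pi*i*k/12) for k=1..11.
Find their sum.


With w = e^(2*pi*i/12), all 12 of the 12th roots of unity w^0 = 1, w, ..., w^(11) sum to 0: 1 + w + ... + w^(11) = (1 - w^12)/(1 - w) = 0 since w^12 = 1, w ≠ 1.
Removing the root 1: w + w^2 + ... + w^(11) = 0 - 1 = -1

Sum = -1


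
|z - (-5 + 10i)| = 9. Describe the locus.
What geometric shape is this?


|z - z0| = r is a circle with center z0 and radius r.
Center = (-5, 10), radius = 9

Circle with center (-5, 10) and radius 9


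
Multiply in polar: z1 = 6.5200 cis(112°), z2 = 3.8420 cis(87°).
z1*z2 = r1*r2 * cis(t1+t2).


r = 6.5200 * 3.8420 = 25.0498
theta = 112° + 87° = 199° = 199° (mod 360)

25.0498 cis(199°)


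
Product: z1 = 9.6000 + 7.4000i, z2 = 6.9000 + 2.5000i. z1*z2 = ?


Real = 9.6*6.9 - 7.4*2.5 = 66.24 - 18.5 = 47.74
Imag = 9.6*2.5 + 6.9*7.4 = 24 + 51.06 = 75.06

47.7400 + 75.0600i


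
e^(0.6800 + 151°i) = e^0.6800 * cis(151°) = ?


e^0.6800 = 1.9739
cos(151°) = -0.8746
sin(151°) = 0.48481
Real = 1.9739*(-0.8746) = -1.7264
Imag = 1.9739*0.48481 = 0.9570

-1.7264 + 0.9570i


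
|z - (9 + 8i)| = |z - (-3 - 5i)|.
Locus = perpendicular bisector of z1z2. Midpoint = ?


Equal distances means the locus is the perpendicular bisector of z1 and z2.
Midpoint = ((9+(-3))/2, (8+(-5))/2) = (3.0000, 1.5000)

Perpendicular bisector through (3.0000, 1.5000)


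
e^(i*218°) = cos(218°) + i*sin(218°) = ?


cos(218°) = -0.7880
sin(218°) = -0.6157

e^(i*218°) = -0.7880 - 0.6157i


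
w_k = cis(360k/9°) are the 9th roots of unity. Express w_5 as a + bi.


Angle = 360*5/9 = 200°
a = cos(200°) = -0.9397
b = sin(200°) = -0.3420

-0.9397 - 0.3420i


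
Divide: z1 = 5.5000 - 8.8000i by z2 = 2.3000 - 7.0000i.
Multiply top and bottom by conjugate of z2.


Conjugate of z2 = 2.3000 + 7.0000i
Numerator: (5.5000 - 8.8000i)(2.3000 + 7.0000i) = 74.2500 + 18.2600i
Denominator: 2.3^2 + (-7)^2 = 54.29
Result = (74.2500 + 18.2600i)/54.29

1.3677 + 0.3363i


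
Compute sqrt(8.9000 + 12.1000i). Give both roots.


|z| = sqrt(79.21+146.41) = 15.0207
sqrt((|z|+a)/2) = sqrt((15.0207+8.9)/2) = sqrt(11.9603) = 3.4584
sqrt((|z|-a)/2) = sqrt((15.0207-8.9)/2) = sqrt(3.0603) = 1.7494

±(3.4584 + 1.7494i) i.e. 3.4584 + 1.7494i and -3.4584 - 1.7494i


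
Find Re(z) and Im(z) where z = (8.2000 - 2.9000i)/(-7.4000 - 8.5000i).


Multiply by conjugate: (8.2000 - 2.9000i)(-7.4000 + 8.5000i) / ((-7.4)^2 + (-8.5)^2)
Numerator real = 8.2*(-7.4) - (2.9)*(-8.5) = -36.03
Numerator imag = -2.9*(-7.4) - 8.2*(-8.5) = 91.16
Denominator = 127.01
Re(z) = -36.03/127.01 = -0.2837
Im(z) = 91.16/127.01 = 0.7177

Re(z) = -0.2837, Im(z) = 0.7177


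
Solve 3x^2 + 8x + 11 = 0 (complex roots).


disc = 8^2 - 4*3*11 = 64 - 132 = -68
sqrt(|disc|) = sqrt(68) = 8.2462
Real part = -8/(2*3) = -1.3333
Imag part = 8.2462/(2*3) = 1.3744

-1.3333 ± 1.3744i


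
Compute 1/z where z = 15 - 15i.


|z|^2 = 225+225 = 450
1/z = (15 + 15i)/450

1/z = 0.0333 + 0.0333i


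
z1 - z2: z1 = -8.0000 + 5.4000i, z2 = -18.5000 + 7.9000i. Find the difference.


Real: -8 + 18.5 = 10.5
Imag: 5.4 - 7.9 = -2.5

10.5000 - 2.5000i


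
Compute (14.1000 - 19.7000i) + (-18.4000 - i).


Real: 14.1 - 18.4 = -4.3
Imag: -19.7 - 1 = -20.7

-4.3000 - 20.7000i


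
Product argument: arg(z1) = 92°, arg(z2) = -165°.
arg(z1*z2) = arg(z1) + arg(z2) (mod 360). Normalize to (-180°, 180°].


arg(z1*z2) = 92° - 165° = -73°
Normalized to (-180°, 180°]: -73°

-73°


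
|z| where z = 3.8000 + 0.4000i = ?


|z| = sqrt(3.8^2 + 0.4^2) = sqrt(14.44 + 0.16) = sqrt(14.6) = 3.8210

|z| = 3.8210


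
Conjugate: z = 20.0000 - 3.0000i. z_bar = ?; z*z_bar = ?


z_bar = 20.0000 + 3.0000i
z*z_bar = 20^2 + (-3)^2 = 400 + 9 = 409

z_bar = 20.0000 + 3.0000i, z*z_bar = 409


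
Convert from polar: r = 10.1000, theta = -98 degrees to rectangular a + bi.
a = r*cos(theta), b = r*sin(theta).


a = 10.1000*cos(-98°) = 10.1000*(-0.13917) = -1.4056
b = 10.1000*sin(-98°) = 10.1000*(-0.99027) = -10.0017

-1.4056 - 10.0017i


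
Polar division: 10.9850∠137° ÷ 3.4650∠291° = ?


r = 10.9850 / 3.4650 = 3.1703
theta = 137° - 291° = -154° = 206° (mod 360)

3.1703 cis(206°)


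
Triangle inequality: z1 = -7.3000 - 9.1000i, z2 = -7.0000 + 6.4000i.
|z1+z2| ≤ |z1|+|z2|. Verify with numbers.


|z1| = sqrt((-7.3)^2 + (-9.1)^2) = sqrt(136.1) = 11.6662
|z2| = sqrt((-7)^2 + 6.4^2) = sqrt(89.96) = 9.4847
z1+z2 = -14.3000 - 2.7000i
|z1+z2| = sqrt(211.78) = 14.5527
|z1|+|z2| = 11.6662 + 9.4847 = 21.1509

|z1+z2| = 14.5527 ≤ |z1|+|z2| = 21.1509 (verified)


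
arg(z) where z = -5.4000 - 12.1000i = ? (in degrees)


Re = -5.4, Im = -12.1
arg = atan2(-12.1, -5.4) = -114.0503 degrees

arg(z) = -114.0503 degrees


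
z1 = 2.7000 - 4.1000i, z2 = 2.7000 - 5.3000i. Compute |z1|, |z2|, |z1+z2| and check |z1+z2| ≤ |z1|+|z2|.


|z1| = sqrt(2.7^2 + (-4.1)^2) = sqrt(24.1) = 4.9092
|z2| = sqrt(2.7^2 + (-5.3)^2) = sqrt(35.38) = 5.9481
z1+z2 = 5.4000 - 9.4000i
|z1+z2| = sqrt(117.52) = 10.8407
|z1|+|z2| = 4.9092 + 5.9481 = 10.8573

|z1+z2| = 10.8407 ≤ |z1|+|z2| = 10.8573 (verified)


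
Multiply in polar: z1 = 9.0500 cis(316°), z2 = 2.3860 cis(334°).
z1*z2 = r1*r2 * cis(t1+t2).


r = 9.0500 * 2.3860 = 21.5933
theta = 316° + 334° = 650° = 290° (mod 360)

21.5933 cis(290°)


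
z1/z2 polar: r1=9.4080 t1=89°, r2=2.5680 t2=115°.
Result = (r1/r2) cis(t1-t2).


r = 9.4080 / 2.5680 = 3.6636
theta = 89° - 115° = -26° = 334° (mod 360)

3.6636 cis(334°)


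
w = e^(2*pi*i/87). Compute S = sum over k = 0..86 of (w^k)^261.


The roots are w_k = w^k with w = e^(2*pi*i/87), and (w^k)^261 = (w^261)^k.
So S = 1 + u + u^2 + ... + u^(86) with u = w^261.
261 = 3*87 + 0, so 261 is a multiple of 87 and u = (w^87)^3 = 1.
Every one of the 87 terms equals 1: S = 87

S = 87


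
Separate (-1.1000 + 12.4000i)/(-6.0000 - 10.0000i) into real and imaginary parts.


Multiply by conjugate: (-1.1000 + 12.4000i)(-6.0000 + 10.0000i) / ((-6)^2 + (-10)^2)
Numerator real = -1.1*(-6) + 12.4*(-10) = -117.4
Numerator imag = 12.4*(-6) - (-1.1)*(-10) = -85.4
Denominator = 136
Re(z) = -117.4/136 = -0.8632
Im(z) = -85.4/136 = -0.6279

Re(z) = -0.8632, Im(z) = -0.6279


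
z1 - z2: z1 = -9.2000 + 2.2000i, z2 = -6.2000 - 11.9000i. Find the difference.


Real: -9.2 + 6.2 = -3
Imag: 2.2 + 11.9 = 14.1

-3.0000 + 14.1000i


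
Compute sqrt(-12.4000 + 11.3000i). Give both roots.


|z| = sqrt(153.76+127.69) = 16.7765
sqrt((|z|+a)/2) = sqrt((16.7765+(-12.4))/2) = sqrt(2.1882) = 1.4793
sqrt((|z|-a)/2) = sqrt((16.7765-(-12.4))/2) = sqrt(14.5882) = 3.8195

±(1.4793 + 3.8195i) i.e. 1.4793 + 3.8195i and -1.4793 - 3.8195i


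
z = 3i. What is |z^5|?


|z| = sqrt(0+9) = sqrt(9) = 3
|z^5| = |z|^5 = 3^5 = 243

|z^5| = 243


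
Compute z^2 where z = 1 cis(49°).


r^2 = 1^2 = 1
n*theta = 2*49° = 98° = 98° (mod 360)
a = 1*cos(98°) = -0.1392
b = 1*sin(98°) = 0.9903

1 cis(98°) = -0.1392 + 0.9903i


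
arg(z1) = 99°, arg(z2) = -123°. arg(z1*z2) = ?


arg(z1*z2) = 99° - 123° = -24°
Normalized to (-180°, 180°]: -24°

-24°


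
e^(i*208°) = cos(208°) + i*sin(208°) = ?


cos(208°) = -0.8829
sin(208°) = -0.4695

e^(i*208°) = -0.8829 - 0.4695i


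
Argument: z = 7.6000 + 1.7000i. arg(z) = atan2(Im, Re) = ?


Re = 7.6, Im = 1.7
arg = atan2(1.7, 7.6) = 12.6086 degrees

arg(z) = 12.6086 degrees


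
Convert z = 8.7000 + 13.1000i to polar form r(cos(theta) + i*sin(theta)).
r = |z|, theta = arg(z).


r = sqrt(75.69+171.61) = sqrt(247.3) = 15.7258
theta = atan2(13.1, 8.7) = 56.4110 degrees

r = 15.7258, theta = 56.4110 degrees


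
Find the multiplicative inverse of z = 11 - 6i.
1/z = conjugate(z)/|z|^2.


|z|^2 = 121+36 = 157
1/z = (11 + 6i)/157

1/z = 0.0701 + 0.0382i


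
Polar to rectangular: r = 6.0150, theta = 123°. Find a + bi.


a = 6.0150*cos(123°) = 6.0150*(-0.54464) = -3.2760
b = 6.0150*sin(123°) = 6.0150*0.83867 = 5.0446

-3.2760 + 5.0446i


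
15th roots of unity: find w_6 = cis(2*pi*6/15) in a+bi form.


Angle = 360*6/15 = 144°
a = cos(144°) = -0.8090
b = sin(144°) = 0.5878

-0.8090 + 0.5878i


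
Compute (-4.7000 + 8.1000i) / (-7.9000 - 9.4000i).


Conjugate of z2 = -7.9000 + 9.4000i
Numerator: (-4.7000 + 8.1000i)(-7.9000 + 9.4000i) = -39.0100 - 108.1700i
Denominator: (-7.9)^2 + (-9.4)^2 = 150.77
Result = (-39.0100 - 108.1700i)/150.77

-0.2587 - 0.7175i


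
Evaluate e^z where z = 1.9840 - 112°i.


e^1.9840 = 7.2718
cos(-112°) = -0.37461
sin(-112°) = -0.92718
Real = 7.2718*(-0.37461) = -2.7241
Imag = 7.2718*(-0.92718) = -6.7423

-2.7241 - 6.7423i


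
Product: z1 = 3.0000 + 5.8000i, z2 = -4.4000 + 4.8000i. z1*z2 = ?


Real = 3*(-4.4) - 5.8*4.8 = -13.2 - 27.84 = -41.04
Imag = 3*4.8 - (4.4)*5.8 = 14.4 - (25.52) = -11.12

-41.0400 - 11.1200i


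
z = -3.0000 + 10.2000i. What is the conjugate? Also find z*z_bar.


z_bar = -3.0000 - 10.2000i
z*z_bar = (-3)^2 + 10.2^2 = 9 + 104.04 = 113.04

z_bar = -3.0000 - 10.2000i, z*z_bar = 113.04


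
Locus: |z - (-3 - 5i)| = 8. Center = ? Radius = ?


|z - z0| = r is a circle with center z0 and radius r.
Center = (-3, -5), radius = 8

Circle with center (-3, -5) and radius 8


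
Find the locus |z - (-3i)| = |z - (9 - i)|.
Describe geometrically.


Equal distances means the locus is the perpendicular bisector of z1 and z2.
Midpoint = ((0+9)/2, (-3+(-1))/2) = (4.5000, -2.0000)

Perpendicular bisector through (4.5000, -2.0000)


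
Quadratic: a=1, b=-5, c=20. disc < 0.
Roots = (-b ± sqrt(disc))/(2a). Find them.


disc = (-5)^2 - 4*1*20 = 25 - 80 = -55
sqrt(|disc|) = sqrt(55) = 7.4162
Real part = 5/(2*1) = 2.5000
Imag part = 7.4162/(2*1) = 3.7081

2.5000 ± 3.7081i


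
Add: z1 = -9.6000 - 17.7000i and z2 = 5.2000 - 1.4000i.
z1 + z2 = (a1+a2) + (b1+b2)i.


Real: -9.6 + 5.2 = -4.4
Imag: -17.7 - 1.4 = -19.1

-4.4000 - 19.1000i


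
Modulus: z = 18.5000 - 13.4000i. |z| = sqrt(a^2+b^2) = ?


|z| = sqrt(18.5^2 + (-13.4)^2) = sqrt(342.25 + 179.56) = sqrt(521.81) = 22.8432

|z| = 22.8432


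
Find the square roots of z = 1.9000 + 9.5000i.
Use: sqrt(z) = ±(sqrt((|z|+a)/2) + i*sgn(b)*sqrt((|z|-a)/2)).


|z| = sqrt(3.61+90.25) = 9.6881
sqrt((|z|+a)/2) = sqrt((9.6881+1.9)/2) = sqrt(5.7941) = 2.4071
sqrt((|z|-a)/2) = sqrt((9.6881-1.9)/2) = sqrt(3.8941) = 1.9733

±(2.4071 + 1.9733i) i.e. 2.4071 + 1.9733i and -2.4071 - 1.9733i


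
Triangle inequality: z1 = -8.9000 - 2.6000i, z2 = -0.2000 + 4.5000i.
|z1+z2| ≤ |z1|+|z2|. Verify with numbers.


|z1| = sqrt((-8.9)^2 + (-2.6)^2) = sqrt(85.97) = 9.2720
|z2| = sqrt((-0.2)^2 + 4.5^2) = sqrt(20.29) = 4.5044
z1+z2 = -9.1000 + 1.9000i
|z1+z2| = sqrt(86.42) = 9.2962
|z1|+|z2| = 9.2720 + 4.5044 = 13.7764

|z1+z2| = 9.2962 ≤ |z1|+|z2| = 13.7764 (verified)


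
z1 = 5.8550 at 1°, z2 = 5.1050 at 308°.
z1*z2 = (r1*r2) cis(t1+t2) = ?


r = 5.8550 * 5.1050 = 29.8898
theta = 1° + 308° = 309° = 309° (mod 360)

29.8898 cis(309°)


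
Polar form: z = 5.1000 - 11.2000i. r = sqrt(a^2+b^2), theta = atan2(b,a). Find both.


r = sqrt(26.01+125.44) = sqrt(151.45) = 12.3065
theta = atan2(-11.2, 5.1) = -65.5175 degrees

r = 12.3065, theta = -65.5175 degrees


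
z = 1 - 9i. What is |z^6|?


|z| = sqrt(1+81) = sqrt(82) = 9.0554
|z^6| = |z|^6 = (sqrt(82))^6 = 82^3 = 551368

|z^6| = 551368


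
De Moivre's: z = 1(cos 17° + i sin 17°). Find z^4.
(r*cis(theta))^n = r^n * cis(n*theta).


r^4 = 1^4 = 1
n*theta = 4*17° = 68° = 68° (mod 360)
a = 1*cos(68°) = 0.3746
b = 1*sin(68°) = 0.9272

1 cis(68°) = 0.3746 + 0.9272i


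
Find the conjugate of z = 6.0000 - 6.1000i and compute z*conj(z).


z_bar = 6.0000 + 6.1000i
z*z_bar = 6^2 + (-6.1)^2 = 36 + 37.21 = 73.21

z_bar = 6.0000 + 6.1000i, z*z_bar = 73.21


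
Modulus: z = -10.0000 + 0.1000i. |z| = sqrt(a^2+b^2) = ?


|z| = sqrt((-10)^2 + 0.1^2) = sqrt(100 + 0.01) = sqrt(100.01) = 10.0005

|z| = 10.0005


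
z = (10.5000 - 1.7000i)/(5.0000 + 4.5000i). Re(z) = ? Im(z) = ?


Multiply by conjugate: (10.5000 - 1.7000i)(5.0000 - 4.5000i) / (5^2 + 4.5^2)
Numerator real = 10.5*5 - (1.7)*4.5 = 44.85
Numerator imag = -1.7*5 - 10.5*4.5 = -55.75
Denominator = 45.25
Re(z) = 44.85/45.25 = 0.9912
Im(z) = -55.75/45.25 = -1.2320

Re(z) = 0.9912, Im(z) = -1.2320


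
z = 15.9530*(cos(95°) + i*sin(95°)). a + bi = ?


a = 15.9530*cos(95°) = 15.9530*(-0.087156) = -1.3904
b = 15.9530*sin(95°) = 15.9530*0.996195 = 15.8923

-1.3904 + 15.8923i


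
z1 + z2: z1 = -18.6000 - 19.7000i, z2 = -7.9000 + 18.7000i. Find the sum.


Real: -18.6 - 7.9 = -26.5
Imag: -19.7 + 18.7 = -1

-26.5000 - i


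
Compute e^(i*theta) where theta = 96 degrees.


cos(96°) = -0.1045
sin(96°) = 0.9945

e^(i*96°) = -0.1045 + 0.9945i


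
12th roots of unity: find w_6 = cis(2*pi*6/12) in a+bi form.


Angle = 360*6/12 = 180°
a = cos(180°) = -1.0000
b = sin(180°) = 0

-1.0000 + 0i


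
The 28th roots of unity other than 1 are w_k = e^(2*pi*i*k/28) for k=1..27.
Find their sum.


With w = e^(2*pi*i/28), all 28 of the 28th roots of unity w^0 = 1, w, ..., w^(27) sum to 0: 1 + w + ... + w^(27) = (1 - w^28)/(1 - w) = 0 since w^28 = 1, w ≠ 1.
Removing the root 1: w + w^2 + ... + w^(27) = 0 - 1 = -1

Sum = -1


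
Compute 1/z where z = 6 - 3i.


|z|^2 = 36+9 = 45
1/z = (6 + 3i)/45

1/z = 0.1333 + 0.0667i


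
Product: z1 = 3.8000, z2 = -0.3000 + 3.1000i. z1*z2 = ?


Real = 3.8*(-0.3) - 0*3.1 = -1.14 - 0 = -1.14
Imag = 3.8*3.1 - (0.3)*0 = 11.78 + 0 = 11.78

-1.1400 + 11.7800i


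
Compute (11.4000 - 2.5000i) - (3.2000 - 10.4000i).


Real: 11.4 - 3.2 = 8.2
Imag: -2.5 + 10.4 = 7.9

8.2000 + 7.9000i


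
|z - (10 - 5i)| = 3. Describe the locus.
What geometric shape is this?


|z - z0| = r is a circle with center z0 and radius r.
Center = (10, -5), radius = 3

Circle with center (10, -5) and radius 3


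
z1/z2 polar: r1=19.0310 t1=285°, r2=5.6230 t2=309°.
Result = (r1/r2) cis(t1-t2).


r = 19.0310 / 5.6230 = 3.3845
theta = 285° - 309° = -24° = 336° (mod 360)

3.3845 cis(336°)


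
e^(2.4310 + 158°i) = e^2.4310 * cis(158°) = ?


e^2.4310 = 11.3702
cos(158°) = -0.927184
sin(158°) = 0.37461
Real = 11.3702*(-0.927184) = -10.5423
Imag = 11.3702*0.37461 = 4.2594

-10.5423 + 4.2594i


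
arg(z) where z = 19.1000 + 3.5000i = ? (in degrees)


Re = 19.1, Im = 3.5
arg = atan2(3.5, 19.1) = 10.3840 degrees

arg(z) = 10.3840 degrees


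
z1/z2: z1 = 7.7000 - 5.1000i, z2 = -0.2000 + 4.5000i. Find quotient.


Conjugate of z2 = -0.2000 - 4.5000i
Numerator: (7.7000 - 5.1000i)(-0.2000 - 4.5000i) = -24.4900 - 33.6300i
Denominator: (-0.2)^2 + 4.5^2 = 20.29
Result = (-24.4900 - 33.6300i)/20.29

-1.2070 - 1.6575i


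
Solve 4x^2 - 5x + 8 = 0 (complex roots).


disc = (-5)^2 - 4*4*8 = 25 - 128 = -103
sqrt(|disc|) = sqrt(103) = 10.1489
Real part = 5/(2*4) = 0.6250
Imag part = 10.1489/(2*4) = 1.2686

0.6250 ± 1.2686i


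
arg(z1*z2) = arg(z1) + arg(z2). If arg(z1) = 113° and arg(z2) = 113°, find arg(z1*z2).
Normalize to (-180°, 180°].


arg(z1*z2) = 113° + 113° = 226°
Normalized to (-180°, 180°]: -134°

-134°


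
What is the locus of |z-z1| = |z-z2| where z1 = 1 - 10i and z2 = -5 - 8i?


Equal distances means the locus is the perpendicular bisector of z1 and z2.
Midpoint = ((1+(-5))/2, (-10+(-8))/2) = (-2.0000, -9.0000)

Perpendicular bisector through (-2.0000, -9.0000)


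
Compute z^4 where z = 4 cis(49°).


r^4 = 4^4 = 256
n*theta = 4*49° = 196° = 196° (mod 360)
a = 256*cos(196°) = -246.0830
b = 256*sin(196°) = -70.5632

256 cis(196°) = -246.0830 - 70.5632i


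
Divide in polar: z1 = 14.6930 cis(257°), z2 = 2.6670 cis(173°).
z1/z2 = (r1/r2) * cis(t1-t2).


r = 14.6930 / 2.6670 = 5.5092
theta = 257° - 173° = 84° = 84° (mod 360)

5.5092 cis(84°)


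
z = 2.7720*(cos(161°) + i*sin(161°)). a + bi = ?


a = 2.7720*cos(161°) = 2.7720*(-0.94552) = -2.6210
b = 2.7720*sin(161°) = 2.7720*0.32557 = 0.9025

-2.6210 + 0.9025i


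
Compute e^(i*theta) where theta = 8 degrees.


cos(8°) = 0.9903
sin(8°) = 0.1392

e^(i*8°) = 0.9903 + 0.1392i


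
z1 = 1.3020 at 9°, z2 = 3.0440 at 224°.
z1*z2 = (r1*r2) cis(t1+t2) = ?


r = 1.3020 * 3.0440 = 3.9633
theta = 9° + 224° = 233° = 233° (mod 360)

3.9633 cis(233°)


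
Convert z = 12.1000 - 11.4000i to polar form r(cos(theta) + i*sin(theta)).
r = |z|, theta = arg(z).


r = sqrt(146.41+129.96) = sqrt(276.37) = 16.6244
theta = atan2(-11.4, 12.1) = -43.2938 degrees

r = 16.6244, theta = -43.2938 degrees


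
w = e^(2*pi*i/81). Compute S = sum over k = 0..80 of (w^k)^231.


The roots are w_k = w^k with w = e^(2*pi*i/81), and (w^k)^231 = (w^231)^k.
So S = 1 + u + u^2 + ... + u^(80) with u = w^231.
231 = 2*81 + 69, so 231 is not a multiple of 81: u = (w^81)^2 * w^69 = w^69 ≠ 1 (w is a primitive 81th root), while u^81 = (w^81)^231 = 1.
Geometric series: S = (1 - u^81)/(1 - u) = (1 - 1)/(1 - u) = 0

S = 0


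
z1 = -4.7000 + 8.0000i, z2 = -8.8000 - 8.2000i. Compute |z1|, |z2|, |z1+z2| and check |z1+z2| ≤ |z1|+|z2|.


|z1| = sqrt((-4.7)^2 + 8^2) = sqrt(86.09) = 9.2785
|z2| = sqrt((-8.8)^2 + (-8.2)^2) = sqrt(144.68) = 12.0283
z1+z2 = -13.5000 - 0.2000i
|z1+z2| = sqrt(182.29) = 13.5015
|z1|+|z2| = 9.2785 + 12.0283 = 21.3068

|z1+z2| = 13.5015 ≤ |z1|+|z2| = 21.3068 (verified)


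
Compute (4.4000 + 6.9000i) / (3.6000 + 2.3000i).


Conjugate of z2 = 3.6000 - 2.3000i
Numerator: (4.4000 + 6.9000i)(3.6000 - 2.3000i) = 31.7100 + 14.7200i
Denominator: 3.6^2 + 2.3^2 = 18.25
Result = (31.7100 + 14.7200i)/18.25

1.7375 + 0.8066i


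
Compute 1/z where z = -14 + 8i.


|z|^2 = 196+64 = 260
1/z = (-14 - 8i)/260

1/z = -0.0538 - 0.0308i


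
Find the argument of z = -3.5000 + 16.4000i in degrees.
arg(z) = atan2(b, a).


Re = -3.5, Im = 16.4
arg = atan2(16.4, -3.5) = 102.0470 degrees

arg(z) = 102.0470 degrees


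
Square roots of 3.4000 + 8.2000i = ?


|z| = sqrt(11.56+67.24) = 8.8769
sqrt((|z|+a)/2) = sqrt((8.8769+3.4)/2) = sqrt(6.1385) = 2.4776
sqrt((|z|-a)/2) = sqrt((8.8769-3.4)/2) = sqrt(2.7385) = 1.6548

±(2.4776 + 1.6548i) i.e. 2.4776 + 1.6548i and -2.4776 - 1.6548i


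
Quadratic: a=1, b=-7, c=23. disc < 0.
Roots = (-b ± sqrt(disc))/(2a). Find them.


disc = (-7)^2 - 4*1*23 = 49 - 92 = -43
sqrt(|disc|) = sqrt(43) = 6.5574
Real part = 7/(2*1) = 3.5000
Imag part = 6.5574/(2*1) = 3.2787

3.5000 ± 3.2787i


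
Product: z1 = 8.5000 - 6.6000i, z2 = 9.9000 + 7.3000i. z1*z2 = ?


Real = 8.5*9.9 - (-6.6)*7.3 = 84.15 - (-48.18) = 132.33
Imag = 8.5*7.3 + 9.9*(-6.6) = 62.05 - (65.34) = -3.29

132.3300 - 3.2900i


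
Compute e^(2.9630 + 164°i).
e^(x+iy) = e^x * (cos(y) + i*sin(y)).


e^2.9630 = 19.3560
cos(164°) = -0.96126
sin(164°) = 0.275637
Real = 19.3560*(-0.96126) = -18.6061
Imag = 19.3560*0.275637 = 5.3352

-18.6061 + 5.3352i


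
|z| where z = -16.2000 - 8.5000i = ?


|z| = sqrt((-16.2)^2 + (-8.5)^2) = sqrt(262.44 + 72.25) = sqrt(334.69) = 18.2945

|z| = 18.2945


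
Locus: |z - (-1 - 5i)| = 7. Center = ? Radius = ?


|z - z0| = r is a circle with center z0 and radius r.
Center = (-1, -5), radius = 7

Circle with center (-1, -5) and radius 7


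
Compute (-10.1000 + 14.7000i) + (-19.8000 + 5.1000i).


Real: -10.1 - 19.8 = -29.9
Imag: 14.7 + 5.1 = 19.8

-29.9000 + 19.8000i


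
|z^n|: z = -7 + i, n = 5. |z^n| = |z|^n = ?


|z| = sqrt(49+1) = sqrt(50) = 7.0711
|z^5| = |z|^5 = (sqrt(50))^5 = 50^2 * sqrt(50) = 2500*sqrt(50)

|z^5| = 2500*sqrt(50) ≈ 17677.6695


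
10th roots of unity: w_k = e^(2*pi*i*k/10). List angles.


The 10th roots of unity are cis(360k/10°) for k=0..9
Angle step = 360/10 = 36°
Primitive root: cis(36°)
Primitive root = 0.8090 + 0.5878i

10 roots at angles: 0°, 36°, 72°, 108°, 144°, 180°, 216°, 252°, 288°, 324°


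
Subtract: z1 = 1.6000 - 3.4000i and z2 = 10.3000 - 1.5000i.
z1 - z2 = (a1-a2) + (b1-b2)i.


Real: 1.6 - 10.3 = -8.7
Imag: -3.4 + 1.5 = -1.9

-8.7000 - 1.9000i


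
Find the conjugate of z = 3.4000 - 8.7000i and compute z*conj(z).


z_bar = 3.4000 + 8.7000i
z*z_bar = 3.4^2 + (-8.7)^2 = 11.56 + 75.69 = 87.25

z_bar = 3.4000 + 8.7000i, z*z_bar = 87.25


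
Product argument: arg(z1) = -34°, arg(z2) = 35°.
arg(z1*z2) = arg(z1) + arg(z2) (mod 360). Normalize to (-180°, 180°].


arg(z1*z2) = -34° + 35° = 1°
Normalized to (-180°, 180°]: 1°

1°


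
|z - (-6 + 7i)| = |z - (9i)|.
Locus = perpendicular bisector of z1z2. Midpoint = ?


Equal distances means the locus is the perpendicular bisector of z1 and z2.
Midpoint = ((-6+0)/2, (7+9)/2) = (-3.0000, 8.0000)

Perpendicular bisector through (-3.0000, 8.0000)


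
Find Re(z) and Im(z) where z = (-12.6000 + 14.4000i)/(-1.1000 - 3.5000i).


Multiply by conjugate: (-12.6000 + 14.4000i)(-1.1000 + 3.5000i) / ((-1.1)^2 + (-3.5)^2)
Numerator real = -12.6*(-1.1) + 14.4*(-3.5) = -36.54
Numerator imag = 14.4*(-1.1) - (-12.6)*(-3.5) = -59.94
Denominator = 13.46
Re(z) = -36.54/13.46 = -2.7147
Im(z) = -59.94/13.46 = -4.4532

Re(z) = -2.7147, Im(z) = -4.4532


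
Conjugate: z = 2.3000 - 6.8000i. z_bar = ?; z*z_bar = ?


z_bar = 2.3000 + 6.8000i
z*z_bar = 2.3^2 + (-6.8)^2 = 5.29 + 46.24 = 51.53

z_bar = 2.3000 + 6.8000i, z*z_bar = 51.53


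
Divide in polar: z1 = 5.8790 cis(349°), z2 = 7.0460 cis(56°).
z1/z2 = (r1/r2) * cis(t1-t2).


r = 5.8790 / 7.0460 = 0.8344
theta = 349° - 56° = 293° = 293° (mod 360)

0.8344 cis(293°)


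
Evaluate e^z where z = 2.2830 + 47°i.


e^2.2830 = 9.8061
cos(47°) = 0.681998
sin(47°) = 0.73135
Real = 9.8061*0.681998 = 6.6877
Imag = 9.8061*0.73135 = 7.1717

6.6877 + 7.1717i


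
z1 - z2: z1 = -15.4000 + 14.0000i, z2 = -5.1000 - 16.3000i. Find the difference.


Real: -15.4 + 5.1 = -10.3
Imag: 14 + 16.3 = 30.3

-10.3000 + 30.3000i


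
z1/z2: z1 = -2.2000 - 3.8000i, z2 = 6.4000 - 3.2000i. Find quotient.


Conjugate of z2 = 6.4000 + 3.2000i
Numerator: (-2.2000 - 3.8000i)(6.4000 + 3.2000i) = -1.9200 - 31.3600i
Denominator: 6.4^2 + (-3.2)^2 = 51.2
Result = (-1.9200 - 31.3600i)/51.2

-0.0375 - 0.6125i


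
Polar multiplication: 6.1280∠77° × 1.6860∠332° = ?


r = 6.1280 * 1.6860 = 10.3318
theta = 77° + 332° = 409° = 49° (mod 360)

10.3318 cis(49°)


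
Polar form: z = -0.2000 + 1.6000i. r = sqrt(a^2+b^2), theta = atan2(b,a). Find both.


r = sqrt(0.04+2.56) = sqrt(2.6) = 1.6125
theta = atan2(1.6, -0.2) = 97.1250 degrees

r = 1.6125, theta = 97.1250 degrees


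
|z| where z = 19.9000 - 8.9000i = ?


|z| = sqrt(19.9^2 + (-8.9)^2) = sqrt(396.01 + 79.21) = sqrt(475.22) = 21.7995

|z| = 21.7995


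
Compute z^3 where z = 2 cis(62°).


r^3 = 2^3 = 8
n*theta = 3*62° = 186° = 186° (mod 360)
a = 8*cos(186°) = -7.9562
b = 8*sin(186°) = -0.8362

8 cis(186°) = -7.9562 - 0.8362i


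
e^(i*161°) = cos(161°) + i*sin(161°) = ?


cos(161°) = -0.9455
sin(161°) = 0.3256

e^(i*161°) = -0.9455 + 0.3256i


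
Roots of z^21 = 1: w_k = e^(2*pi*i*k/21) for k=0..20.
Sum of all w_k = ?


The sum of all 21th roots of unity is 0.
Geometric series: (1 - w^21)/(1 - w) = (1-1)/(1-w) = 0 since w^21 = 1, w ≠ 1.
Alternatively: coefficient of z^20 in z^21 - 1 is 0.

0


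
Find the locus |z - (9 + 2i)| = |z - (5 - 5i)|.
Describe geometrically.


Equal distances means the locus is the perpendicular bisector of z1 and z2.
Midpoint = ((9+5)/2, (2+(-5))/2) = (7.0000, -1.5000)

Perpendicular bisector through (7.0000, -1.5000)


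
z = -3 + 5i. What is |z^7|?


|z| = sqrt(9+25) = sqrt(34) = 5.8310
|z^7| = |z|^7 = (sqrt(34))^7 = 34^3 * sqrt(34) = 39304*sqrt(34)

|z^7| = 39304*sqrt(34) ≈ 229179.7333


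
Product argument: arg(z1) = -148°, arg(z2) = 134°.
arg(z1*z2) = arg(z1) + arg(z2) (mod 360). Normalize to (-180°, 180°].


arg(z1*z2) = -148° + 134° = -14°
Normalized to (-180°, 180°]: -14°

-14°


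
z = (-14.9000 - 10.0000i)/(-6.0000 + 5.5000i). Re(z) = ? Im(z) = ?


Multiply by conjugate: (-14.9000 - 10.0000i)(-6.0000 - 5.5000i) / ((-6)^2 + 5.5^2)
Numerator real = -14.9*(-6) - (10)*5.5 = 34.4
Numerator imag = -10*(-6) - (-14.9)*5.5 = 141.95
Denominator = 66.25
Re(z) = 34.4/66.25 = 0.5192
Im(z) = 141.95/66.25 = 2.1426

Re(z) = 0.5192, Im(z) = 2.1426


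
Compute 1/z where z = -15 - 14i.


|z|^2 = 225+196 = 421
1/z = (-15 + 14i)/421

1/z = -0.0356 + 0.0333i


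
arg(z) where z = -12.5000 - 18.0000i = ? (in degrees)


Re = -12.5, Im = -18
arg = atan2(-18, -12.5) = -124.7778 degrees

arg(z) = -124.7778 degrees


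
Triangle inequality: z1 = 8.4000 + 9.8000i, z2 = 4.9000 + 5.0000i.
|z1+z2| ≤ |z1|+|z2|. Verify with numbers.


|z1| = sqrt(8.4^2 + 9.8^2) = sqrt(166.6) = 12.9074
|z2| = sqrt(4.9^2 + 5^2) = sqrt(49.01) = 7.0007
z1+z2 = 13.3000 + 14.8000i
|z1+z2| = sqrt(395.93) = 19.8980
|z1|+|z2| = 12.9074 + 7.0007 = 19.9081

|z1+z2| = 19.8980 ≤ |z1|+|z2| = 19.9081 (verified)


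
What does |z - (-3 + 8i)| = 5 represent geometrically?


|z - z0| = r is a circle with center z0 and radius r.
Center = (-3, 8), radius = 5

Circle with center (-3, 8) and radius 5


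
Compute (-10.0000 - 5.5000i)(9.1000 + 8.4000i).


Real = -10*9.1 - (-5.5)*8.4 = -91 - (-46.2) = -44.8
Imag = -10*8.4 + 9.1*(-5.5) = -84 - (50.05) = -134.05

-44.8000 - 134.0500i


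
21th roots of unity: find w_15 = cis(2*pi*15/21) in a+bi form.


Angle = 360*15/21 = 257.1429°
a = cos(257.1429°) = -0.2225
b = sin(257.1429°) = -0.9749

-0.2225 - 0.9749i


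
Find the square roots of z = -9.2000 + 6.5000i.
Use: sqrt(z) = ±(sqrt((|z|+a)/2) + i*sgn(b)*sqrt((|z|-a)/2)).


|z| = sqrt(84.64+42.25) = 11.2645
sqrt((|z|+a)/2) = sqrt((11.2645+(-9.2))/2) = sqrt(1.0323) = 1.0160
sqrt((|z|-a)/2) = sqrt((11.2645-(-9.2))/2) = sqrt(10.2323) = 3.1988

±(1.0160 + 3.1988i) i.e. 1.0160 + 3.1988i and -1.0160 - 3.1988i


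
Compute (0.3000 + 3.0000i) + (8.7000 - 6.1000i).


Real: 0.3 + 8.7 = 9
Imag: 3 - 6.1 = -3.1

9.0000 - 3.1000i


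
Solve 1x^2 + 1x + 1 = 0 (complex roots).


disc = 1^2 - 4*1*1 = 1 - 4 = -3
sqrt(|disc|) = sqrt(3) = 1.7321
Real part = -1/(2*1) = -0.5000
Imag part = 1.7321/(2*1) = 0.8660

-0.5000 ± 0.8660i


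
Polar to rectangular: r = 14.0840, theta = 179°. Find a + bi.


a = 14.0840*cos(179°) = 14.0840*(-0.99985) = -14.0819
b = 14.0840*sin(179°) = 14.0840*0.01745 = 0.2458

-14.0819 + 0.2458i


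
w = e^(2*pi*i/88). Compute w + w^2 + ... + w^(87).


With w = e^(2*pi*i/88), all 88 of the 88th roots of unity w^0 = 1, w, ..., w^(87) sum to 0: 1 + w + ... + w^(87) = (1 - w^88)/(1 - w) = 0 since w^88 = 1, w ≠ 1.
Removing the root 1: w + w^2 + ... + w^(87) = 0 - 1 = -1

Sum = -1


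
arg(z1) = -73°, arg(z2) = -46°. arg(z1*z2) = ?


arg(z1*z2) = -73° - 46° = -119°
Normalized to (-180°, 180°]: -119°

-119°


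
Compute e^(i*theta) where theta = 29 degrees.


cos(29°) = 0.8746
sin(29°) = 0.4848

e^(i*29°) = 0.8746 + 0.4848i


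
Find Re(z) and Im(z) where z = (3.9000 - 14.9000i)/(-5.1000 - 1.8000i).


Multiply by conjugate: (3.9000 - 14.9000i)(-5.1000 + 1.8000i) / ((-5.1)^2 + (-1.8)^2)
Numerator real = 3.9*(-5.1) - (14.9)*(-1.8) = 6.93
Numerator imag = -14.9*(-5.1) - 3.9*(-1.8) = 83.01
Denominator = 29.25
Re(z) = 6.93/29.25 = 0.2369
Im(z) = 83.01/29.25 = 2.8379

Re(z) = 0.2369, Im(z) = 2.8379


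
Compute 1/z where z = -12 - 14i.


|z|^2 = 144+196 = 340
1/z = (-12 + 14i)/340

1/z = -0.0353 + 0.0412i


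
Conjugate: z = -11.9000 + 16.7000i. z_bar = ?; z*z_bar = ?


z_bar = -11.9000 - 16.7000i
z*z_bar = (-11.9)^2 + 16.7^2 = 141.61 + 278.89 = 420.5

z_bar = -11.9000 - 16.7000i, z*z_bar = 420.5


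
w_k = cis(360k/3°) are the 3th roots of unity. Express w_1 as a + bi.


Angle = 360*1/3 = 120°
a = cos(120°) = -0.5000
b = sin(120°) = 0.8660

-0.5000 + 0.8660i


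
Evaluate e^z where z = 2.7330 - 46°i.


e^2.7330 = 15.3790
cos(-46°) = 0.694658
sin(-46°) = -0.71934
Real = 15.3790*0.694658 = 10.6831
Imag = 15.3790*(-0.71934) = -11.0627

10.6831 - 11.0627i


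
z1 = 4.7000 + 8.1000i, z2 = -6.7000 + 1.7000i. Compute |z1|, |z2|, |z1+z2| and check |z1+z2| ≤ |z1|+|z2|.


|z1| = sqrt(4.7^2 + 8.1^2) = sqrt(87.7) = 9.3648
|z2| = sqrt((-6.7)^2 + 1.7^2) = sqrt(47.78) = 6.9123
z1+z2 = -2.0000 + 9.8000i
|z1+z2| = sqrt(100.04) = 10.0020
|z1|+|z2| = 9.3648 + 6.9123 = 16.2771

|z1+z2| = 10.0020 ≤ |z1|+|z2| = 16.2771 (verified)


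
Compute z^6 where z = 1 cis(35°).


r^6 = 1^6 = 1
n*theta = 6*35° = 210° = 210° (mod 360)
a = 1*cos(210°) = -0.8660
b = 1*sin(210°) = -0.5000

1 cis(210°) = -0.8660 - 0.5000i


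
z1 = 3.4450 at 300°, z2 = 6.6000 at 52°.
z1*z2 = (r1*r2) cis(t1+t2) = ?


r = 3.4450 * 6.6000 = 22.7370
theta = 300° + 52° = 352° = 352° (mod 360)

22.7370 cis(352°)


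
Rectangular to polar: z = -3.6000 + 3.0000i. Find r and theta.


r = sqrt(12.96+9) = sqrt(21.96) = 4.6861
theta = atan2(3, -3.6) = 140.1944 degrees

r = 4.6861, theta = 140.1944 degrees


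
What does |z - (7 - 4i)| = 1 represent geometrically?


|z - z0| = r is a circle with center z0 and radius r.
Center = (7, -4), radius = 1

Circle with center (7, -4) and radius 1


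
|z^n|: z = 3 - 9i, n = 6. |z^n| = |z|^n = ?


|z| = sqrt(9+81) = sqrt(90) = 9.4868
|z^6| = |z|^6 = (sqrt(90))^6 = 90^3 = 729000

|z^6| = 729000


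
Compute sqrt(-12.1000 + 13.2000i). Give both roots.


|z| = sqrt(146.41+174.24) = 17.9067
sqrt((|z|+a)/2) = sqrt((17.9067+(-12.1))/2) = sqrt(2.9034) = 1.7039
sqrt((|z|-a)/2) = sqrt((17.9067-(-12.1))/2) = sqrt(15.0034) = 3.8734

±(1.7039 + 3.8734i) i.e. 1.7039 + 3.8734i and -1.7039 - 3.8734i


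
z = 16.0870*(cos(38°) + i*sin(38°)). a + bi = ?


a = 16.0870*cos(38°) = 16.0870*0.78801 = 12.6767
b = 16.0870*sin(38°) = 16.0870*0.61566 = 9.9041

12.6767 + 9.9041i


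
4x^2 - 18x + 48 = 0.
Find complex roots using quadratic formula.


disc = (-18)^2 - 4*4*48 = 324 - 768 = -444
sqrt(|disc|) = sqrt(444) = 21.0713
Real part = 18/(2*4) = 2.2500
Imag part = 21.0713/(2*4) = 2.6339

2.2500 ± 2.6339i


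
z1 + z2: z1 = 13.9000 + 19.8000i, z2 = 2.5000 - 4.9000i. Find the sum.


Real: 13.9 + 2.5 = 16.4
Imag: 19.8 - 4.9 = 14.9

16.4000 + 14.9000i


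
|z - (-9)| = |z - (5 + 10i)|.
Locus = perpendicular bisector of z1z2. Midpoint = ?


Equal distances means the locus is the perpendicular bisector of z1 and z2.
Midpoint = ((-9+5)/2, (0+10)/2) = (-2.0000, 5.0000)

Perpendicular bisector through (-2.0000, 5.0000)


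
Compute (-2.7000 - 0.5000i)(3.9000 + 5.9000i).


Real = -2.7*3.9 - (-0.5)*5.9 = -10.53 - (-2.95) = -7.58
Imag = -2.7*5.9 + 3.9*(-0.5) = -15.93 - (1.95) = -17.88

-7.5800 - 17.8800i


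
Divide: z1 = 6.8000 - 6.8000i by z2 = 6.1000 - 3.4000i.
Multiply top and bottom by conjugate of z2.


Conjugate of z2 = 6.1000 + 3.4000i
Numerator: (6.8000 - 6.8000i)(6.1000 + 3.4000i) = 64.6000 - 18.3600i
Denominator: 6.1^2 + (-3.4)^2 = 48.77
Result = (64.6000 - 18.3600i)/48.77

1.3246 - 0.3765i


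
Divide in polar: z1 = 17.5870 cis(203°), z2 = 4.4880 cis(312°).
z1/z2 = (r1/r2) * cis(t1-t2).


r = 17.5870 / 4.4880 = 3.9187
theta = 203° - 312° = -109° = 251° (mod 360)

3.9187 cis(251°)


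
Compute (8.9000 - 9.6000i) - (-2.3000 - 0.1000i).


Real: 8.9 + 2.3 = 11.2
Imag: -9.6 + 0.1 = -9.5

11.2000 - 9.5000i


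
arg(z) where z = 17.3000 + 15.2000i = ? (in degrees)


Re = 17.3, Im = 15.2
arg = atan2(15.2, 17.3) = 41.3030 degrees

arg(z) = 41.3030 degrees


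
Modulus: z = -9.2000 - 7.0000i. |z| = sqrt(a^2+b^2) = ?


|z| = sqrt((-9.2)^2 + (-7)^2) = sqrt(84.64 + 49) = sqrt(133.64) = 11.5603

|z| = 11.5603


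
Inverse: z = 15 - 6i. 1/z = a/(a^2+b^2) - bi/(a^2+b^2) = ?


|z|^2 = 225+36 = 261
1/z = (15 + 6i)/261

1/z = 0.0575 + 0.0230i


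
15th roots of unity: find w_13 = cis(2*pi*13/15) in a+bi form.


Angle = 360*13/15 = 312°
a = cos(312°) = 0.6691
b = sin(312°) = -0.7431

0.6691 - 0.7431i


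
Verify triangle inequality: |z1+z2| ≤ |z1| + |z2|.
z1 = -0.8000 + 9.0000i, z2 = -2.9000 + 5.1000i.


|z1| = sqrt((-0.8)^2 + 9^2) = sqrt(81.64) = 9.0355
|z2| = sqrt((-2.9)^2 + 5.1^2) = sqrt(34.42) = 5.8669
z1+z2 = -3.7000 + 14.1000i
|z1+z2| = sqrt(212.5) = 14.5774
|z1|+|z2| = 9.0355 + 5.8669 = 14.9024

|z1+z2| = 14.5774 ≤ |z1|+|z2| = 14.9024 (verified)
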